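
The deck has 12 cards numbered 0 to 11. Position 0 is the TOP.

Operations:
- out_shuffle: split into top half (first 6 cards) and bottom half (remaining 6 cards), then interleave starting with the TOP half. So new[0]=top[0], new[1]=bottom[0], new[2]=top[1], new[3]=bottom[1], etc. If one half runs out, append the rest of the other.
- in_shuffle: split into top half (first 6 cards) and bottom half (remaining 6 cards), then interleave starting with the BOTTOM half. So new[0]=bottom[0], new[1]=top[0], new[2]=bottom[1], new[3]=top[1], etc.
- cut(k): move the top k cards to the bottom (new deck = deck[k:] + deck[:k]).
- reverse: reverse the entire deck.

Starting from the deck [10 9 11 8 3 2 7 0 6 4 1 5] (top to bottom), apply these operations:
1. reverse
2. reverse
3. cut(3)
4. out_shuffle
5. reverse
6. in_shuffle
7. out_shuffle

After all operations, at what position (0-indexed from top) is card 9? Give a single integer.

Answer: 10

Derivation:
After op 1 (reverse): [5 1 4 6 0 7 2 3 8 11 9 10]
After op 2 (reverse): [10 9 11 8 3 2 7 0 6 4 1 5]
After op 3 (cut(3)): [8 3 2 7 0 6 4 1 5 10 9 11]
After op 4 (out_shuffle): [8 4 3 1 2 5 7 10 0 9 6 11]
After op 5 (reverse): [11 6 9 0 10 7 5 2 1 3 4 8]
After op 6 (in_shuffle): [5 11 2 6 1 9 3 0 4 10 8 7]
After op 7 (out_shuffle): [5 3 11 0 2 4 6 10 1 8 9 7]
Card 9 is at position 10.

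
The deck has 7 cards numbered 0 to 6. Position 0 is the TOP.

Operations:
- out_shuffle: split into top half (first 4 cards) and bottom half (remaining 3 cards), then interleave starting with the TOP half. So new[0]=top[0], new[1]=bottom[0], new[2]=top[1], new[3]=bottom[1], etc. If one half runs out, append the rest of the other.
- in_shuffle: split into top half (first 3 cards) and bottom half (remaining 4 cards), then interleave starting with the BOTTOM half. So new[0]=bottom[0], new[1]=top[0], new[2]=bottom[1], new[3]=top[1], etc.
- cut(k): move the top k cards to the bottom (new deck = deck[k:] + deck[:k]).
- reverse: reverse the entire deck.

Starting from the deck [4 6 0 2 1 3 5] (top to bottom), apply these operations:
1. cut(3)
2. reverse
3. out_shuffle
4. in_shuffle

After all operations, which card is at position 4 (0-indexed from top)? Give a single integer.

After op 1 (cut(3)): [2 1 3 5 4 6 0]
After op 2 (reverse): [0 6 4 5 3 1 2]
After op 3 (out_shuffle): [0 3 6 1 4 2 5]
After op 4 (in_shuffle): [1 0 4 3 2 6 5]
Position 4: card 2.

Answer: 2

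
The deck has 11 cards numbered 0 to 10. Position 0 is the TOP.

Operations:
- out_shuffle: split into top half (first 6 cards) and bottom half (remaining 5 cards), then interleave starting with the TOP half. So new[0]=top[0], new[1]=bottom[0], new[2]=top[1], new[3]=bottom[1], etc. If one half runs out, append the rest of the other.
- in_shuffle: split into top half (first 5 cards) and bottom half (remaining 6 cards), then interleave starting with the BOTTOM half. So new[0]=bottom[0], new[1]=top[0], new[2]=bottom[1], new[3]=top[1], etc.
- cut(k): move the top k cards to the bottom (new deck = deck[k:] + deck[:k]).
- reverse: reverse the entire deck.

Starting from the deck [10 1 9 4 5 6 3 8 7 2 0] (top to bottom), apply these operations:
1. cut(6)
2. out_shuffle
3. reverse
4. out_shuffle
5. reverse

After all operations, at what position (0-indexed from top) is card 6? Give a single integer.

After op 1 (cut(6)): [3 8 7 2 0 10 1 9 4 5 6]
After op 2 (out_shuffle): [3 1 8 9 7 4 2 5 0 6 10]
After op 3 (reverse): [10 6 0 5 2 4 7 9 8 1 3]
After op 4 (out_shuffle): [10 7 6 9 0 8 5 1 2 3 4]
After op 5 (reverse): [4 3 2 1 5 8 0 9 6 7 10]
Card 6 is at position 8.

Answer: 8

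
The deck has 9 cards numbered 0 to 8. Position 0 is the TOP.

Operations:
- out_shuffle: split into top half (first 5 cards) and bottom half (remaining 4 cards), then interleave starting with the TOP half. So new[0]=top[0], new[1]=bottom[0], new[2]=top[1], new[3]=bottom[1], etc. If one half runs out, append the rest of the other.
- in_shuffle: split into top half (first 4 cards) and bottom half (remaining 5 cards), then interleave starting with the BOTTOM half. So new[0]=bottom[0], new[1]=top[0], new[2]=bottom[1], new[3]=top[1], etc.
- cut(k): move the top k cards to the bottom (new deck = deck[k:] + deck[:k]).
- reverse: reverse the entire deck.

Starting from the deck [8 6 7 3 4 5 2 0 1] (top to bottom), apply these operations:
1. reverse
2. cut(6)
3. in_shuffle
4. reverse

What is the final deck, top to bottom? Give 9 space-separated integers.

After op 1 (reverse): [1 0 2 5 4 3 7 6 8]
After op 2 (cut(6)): [7 6 8 1 0 2 5 4 3]
After op 3 (in_shuffle): [0 7 2 6 5 8 4 1 3]
After op 4 (reverse): [3 1 4 8 5 6 2 7 0]

Answer: 3 1 4 8 5 6 2 7 0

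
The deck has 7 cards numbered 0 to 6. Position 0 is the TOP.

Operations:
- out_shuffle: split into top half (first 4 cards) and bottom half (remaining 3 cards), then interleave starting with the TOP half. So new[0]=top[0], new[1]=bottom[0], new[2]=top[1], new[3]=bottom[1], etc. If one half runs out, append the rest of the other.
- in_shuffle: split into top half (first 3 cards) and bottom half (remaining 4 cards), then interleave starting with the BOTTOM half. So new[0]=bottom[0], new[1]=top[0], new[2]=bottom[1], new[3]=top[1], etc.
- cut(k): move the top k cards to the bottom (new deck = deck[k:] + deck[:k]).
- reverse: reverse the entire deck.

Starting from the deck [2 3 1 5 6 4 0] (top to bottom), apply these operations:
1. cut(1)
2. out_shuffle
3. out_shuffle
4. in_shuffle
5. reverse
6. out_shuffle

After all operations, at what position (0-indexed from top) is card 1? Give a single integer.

Answer: 1

Derivation:
After op 1 (cut(1)): [3 1 5 6 4 0 2]
After op 2 (out_shuffle): [3 4 1 0 5 2 6]
After op 3 (out_shuffle): [3 5 4 2 1 6 0]
After op 4 (in_shuffle): [2 3 1 5 6 4 0]
After op 5 (reverse): [0 4 6 5 1 3 2]
After op 6 (out_shuffle): [0 1 4 3 6 2 5]
Card 1 is at position 1.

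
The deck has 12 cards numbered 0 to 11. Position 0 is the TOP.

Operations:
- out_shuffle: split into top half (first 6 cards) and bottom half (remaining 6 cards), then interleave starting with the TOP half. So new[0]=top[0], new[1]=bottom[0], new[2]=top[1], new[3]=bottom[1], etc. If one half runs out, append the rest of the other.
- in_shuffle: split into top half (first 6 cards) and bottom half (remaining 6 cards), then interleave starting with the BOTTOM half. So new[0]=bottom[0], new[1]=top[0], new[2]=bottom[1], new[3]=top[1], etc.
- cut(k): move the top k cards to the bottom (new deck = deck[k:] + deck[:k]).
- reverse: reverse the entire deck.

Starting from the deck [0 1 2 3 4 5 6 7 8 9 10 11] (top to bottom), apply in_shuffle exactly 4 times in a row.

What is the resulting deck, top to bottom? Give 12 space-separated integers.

After op 1 (in_shuffle): [6 0 7 1 8 2 9 3 10 4 11 5]
After op 2 (in_shuffle): [9 6 3 0 10 7 4 1 11 8 5 2]
After op 3 (in_shuffle): [4 9 1 6 11 3 8 0 5 10 2 7]
After op 4 (in_shuffle): [8 4 0 9 5 1 10 6 2 11 7 3]

Answer: 8 4 0 9 5 1 10 6 2 11 7 3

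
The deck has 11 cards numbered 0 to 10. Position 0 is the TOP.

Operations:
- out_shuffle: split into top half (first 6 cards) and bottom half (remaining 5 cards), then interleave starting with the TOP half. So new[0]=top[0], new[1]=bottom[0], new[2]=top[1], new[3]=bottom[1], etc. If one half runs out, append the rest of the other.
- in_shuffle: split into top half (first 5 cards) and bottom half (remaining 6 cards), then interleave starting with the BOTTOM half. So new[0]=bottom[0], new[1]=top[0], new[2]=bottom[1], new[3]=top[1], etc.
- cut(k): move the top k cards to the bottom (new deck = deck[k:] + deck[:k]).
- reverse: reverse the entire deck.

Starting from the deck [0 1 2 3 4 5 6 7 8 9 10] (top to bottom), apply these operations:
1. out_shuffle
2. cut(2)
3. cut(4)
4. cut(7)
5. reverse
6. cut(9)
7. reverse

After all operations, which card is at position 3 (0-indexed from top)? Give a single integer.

Answer: 9

Derivation:
After op 1 (out_shuffle): [0 6 1 7 2 8 3 9 4 10 5]
After op 2 (cut(2)): [1 7 2 8 3 9 4 10 5 0 6]
After op 3 (cut(4)): [3 9 4 10 5 0 6 1 7 2 8]
After op 4 (cut(7)): [1 7 2 8 3 9 4 10 5 0 6]
After op 5 (reverse): [6 0 5 10 4 9 3 8 2 7 1]
After op 6 (cut(9)): [7 1 6 0 5 10 4 9 3 8 2]
After op 7 (reverse): [2 8 3 9 4 10 5 0 6 1 7]
Position 3: card 9.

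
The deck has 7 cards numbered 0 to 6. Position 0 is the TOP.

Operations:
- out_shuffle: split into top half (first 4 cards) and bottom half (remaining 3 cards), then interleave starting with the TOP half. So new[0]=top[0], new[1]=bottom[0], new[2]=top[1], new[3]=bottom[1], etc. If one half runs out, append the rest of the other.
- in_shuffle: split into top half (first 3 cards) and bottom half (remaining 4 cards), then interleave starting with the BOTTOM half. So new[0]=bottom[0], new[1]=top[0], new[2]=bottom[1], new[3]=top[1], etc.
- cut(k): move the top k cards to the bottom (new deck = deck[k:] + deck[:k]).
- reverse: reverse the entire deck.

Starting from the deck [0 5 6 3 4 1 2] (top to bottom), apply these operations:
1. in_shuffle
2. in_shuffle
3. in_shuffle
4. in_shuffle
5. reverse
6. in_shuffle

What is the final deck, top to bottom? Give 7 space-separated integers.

Answer: 5 2 4 6 0 1 3

Derivation:
After op 1 (in_shuffle): [3 0 4 5 1 6 2]
After op 2 (in_shuffle): [5 3 1 0 6 4 2]
After op 3 (in_shuffle): [0 5 6 3 4 1 2]
After op 4 (in_shuffle): [3 0 4 5 1 6 2]
After op 5 (reverse): [2 6 1 5 4 0 3]
After op 6 (in_shuffle): [5 2 4 6 0 1 3]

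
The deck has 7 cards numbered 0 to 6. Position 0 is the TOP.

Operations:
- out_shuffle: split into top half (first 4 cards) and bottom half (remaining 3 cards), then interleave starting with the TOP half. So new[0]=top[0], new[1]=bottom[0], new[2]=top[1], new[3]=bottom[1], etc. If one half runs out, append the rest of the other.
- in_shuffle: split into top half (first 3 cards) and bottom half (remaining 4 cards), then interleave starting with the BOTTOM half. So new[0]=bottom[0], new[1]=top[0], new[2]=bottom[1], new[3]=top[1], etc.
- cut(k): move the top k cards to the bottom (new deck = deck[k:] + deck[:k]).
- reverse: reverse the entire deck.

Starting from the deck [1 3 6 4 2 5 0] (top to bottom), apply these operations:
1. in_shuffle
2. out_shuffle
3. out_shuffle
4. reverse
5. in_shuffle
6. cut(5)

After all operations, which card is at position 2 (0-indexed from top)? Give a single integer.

After op 1 (in_shuffle): [4 1 2 3 5 6 0]
After op 2 (out_shuffle): [4 5 1 6 2 0 3]
After op 3 (out_shuffle): [4 2 5 0 1 3 6]
After op 4 (reverse): [6 3 1 0 5 2 4]
After op 5 (in_shuffle): [0 6 5 3 2 1 4]
After op 6 (cut(5)): [1 4 0 6 5 3 2]
Position 2: card 0.

Answer: 0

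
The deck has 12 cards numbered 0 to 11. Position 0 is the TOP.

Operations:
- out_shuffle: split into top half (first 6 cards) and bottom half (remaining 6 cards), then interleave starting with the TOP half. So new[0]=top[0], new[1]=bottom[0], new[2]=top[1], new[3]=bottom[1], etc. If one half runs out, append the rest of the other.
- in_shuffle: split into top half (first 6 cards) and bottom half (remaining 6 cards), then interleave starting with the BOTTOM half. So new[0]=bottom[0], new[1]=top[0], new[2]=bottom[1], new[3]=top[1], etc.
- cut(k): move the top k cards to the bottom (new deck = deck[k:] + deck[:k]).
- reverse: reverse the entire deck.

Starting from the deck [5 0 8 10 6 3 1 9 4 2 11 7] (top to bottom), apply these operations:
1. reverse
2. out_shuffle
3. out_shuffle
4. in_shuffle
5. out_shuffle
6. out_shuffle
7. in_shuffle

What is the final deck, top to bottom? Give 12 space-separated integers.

Answer: 8 6 5 4 0 1 3 11 10 7 9 2

Derivation:
After op 1 (reverse): [7 11 2 4 9 1 3 6 10 8 0 5]
After op 2 (out_shuffle): [7 3 11 6 2 10 4 8 9 0 1 5]
After op 3 (out_shuffle): [7 4 3 8 11 9 6 0 2 1 10 5]
After op 4 (in_shuffle): [6 7 0 4 2 3 1 8 10 11 5 9]
After op 5 (out_shuffle): [6 1 7 8 0 10 4 11 2 5 3 9]
After op 6 (out_shuffle): [6 4 1 11 7 2 8 5 0 3 10 9]
After op 7 (in_shuffle): [8 6 5 4 0 1 3 11 10 7 9 2]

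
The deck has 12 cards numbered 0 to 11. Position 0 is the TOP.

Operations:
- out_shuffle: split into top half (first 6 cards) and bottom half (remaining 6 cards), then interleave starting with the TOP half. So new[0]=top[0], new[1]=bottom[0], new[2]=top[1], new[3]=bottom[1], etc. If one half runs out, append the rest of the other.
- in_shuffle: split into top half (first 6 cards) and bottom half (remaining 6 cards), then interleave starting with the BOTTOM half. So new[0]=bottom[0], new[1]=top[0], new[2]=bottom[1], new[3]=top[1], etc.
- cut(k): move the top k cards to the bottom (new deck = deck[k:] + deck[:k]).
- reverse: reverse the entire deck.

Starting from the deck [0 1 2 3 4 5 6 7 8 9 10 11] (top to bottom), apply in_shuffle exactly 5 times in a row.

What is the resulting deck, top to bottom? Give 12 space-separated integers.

After op 1 (in_shuffle): [6 0 7 1 8 2 9 3 10 4 11 5]
After op 2 (in_shuffle): [9 6 3 0 10 7 4 1 11 8 5 2]
After op 3 (in_shuffle): [4 9 1 6 11 3 8 0 5 10 2 7]
After op 4 (in_shuffle): [8 4 0 9 5 1 10 6 2 11 7 3]
After op 5 (in_shuffle): [10 8 6 4 2 0 11 9 7 5 3 1]

Answer: 10 8 6 4 2 0 11 9 7 5 3 1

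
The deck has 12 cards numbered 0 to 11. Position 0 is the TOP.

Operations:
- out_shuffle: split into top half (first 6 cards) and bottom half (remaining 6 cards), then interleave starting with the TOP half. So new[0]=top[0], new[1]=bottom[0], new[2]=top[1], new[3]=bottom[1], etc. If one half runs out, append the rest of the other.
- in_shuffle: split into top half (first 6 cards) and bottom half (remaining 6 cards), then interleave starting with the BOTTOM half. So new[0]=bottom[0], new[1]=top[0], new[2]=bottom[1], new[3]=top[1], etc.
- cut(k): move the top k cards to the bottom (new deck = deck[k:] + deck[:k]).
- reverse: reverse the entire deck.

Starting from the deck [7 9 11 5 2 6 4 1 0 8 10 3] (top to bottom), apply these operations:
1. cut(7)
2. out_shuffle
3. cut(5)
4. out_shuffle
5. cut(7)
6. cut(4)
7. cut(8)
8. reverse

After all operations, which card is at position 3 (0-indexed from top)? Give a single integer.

After op 1 (cut(7)): [1 0 8 10 3 7 9 11 5 2 6 4]
After op 2 (out_shuffle): [1 9 0 11 8 5 10 2 3 6 7 4]
After op 3 (cut(5)): [5 10 2 3 6 7 4 1 9 0 11 8]
After op 4 (out_shuffle): [5 4 10 1 2 9 3 0 6 11 7 8]
After op 5 (cut(7)): [0 6 11 7 8 5 4 10 1 2 9 3]
After op 6 (cut(4)): [8 5 4 10 1 2 9 3 0 6 11 7]
After op 7 (cut(8)): [0 6 11 7 8 5 4 10 1 2 9 3]
After op 8 (reverse): [3 9 2 1 10 4 5 8 7 11 6 0]
Position 3: card 1.

Answer: 1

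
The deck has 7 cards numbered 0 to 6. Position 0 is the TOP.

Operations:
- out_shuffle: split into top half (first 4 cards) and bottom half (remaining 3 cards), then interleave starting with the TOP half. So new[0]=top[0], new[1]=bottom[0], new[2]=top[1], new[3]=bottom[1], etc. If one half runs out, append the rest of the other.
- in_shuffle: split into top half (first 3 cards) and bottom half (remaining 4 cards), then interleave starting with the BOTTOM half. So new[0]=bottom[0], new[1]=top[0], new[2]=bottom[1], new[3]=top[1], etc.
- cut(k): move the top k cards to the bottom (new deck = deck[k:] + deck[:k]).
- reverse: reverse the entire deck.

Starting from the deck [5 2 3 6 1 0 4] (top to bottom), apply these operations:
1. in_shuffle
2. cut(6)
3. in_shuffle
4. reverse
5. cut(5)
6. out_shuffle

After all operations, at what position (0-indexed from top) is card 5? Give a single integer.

After op 1 (in_shuffle): [6 5 1 2 0 3 4]
After op 2 (cut(6)): [4 6 5 1 2 0 3]
After op 3 (in_shuffle): [1 4 2 6 0 5 3]
After op 4 (reverse): [3 5 0 6 2 4 1]
After op 5 (cut(5)): [4 1 3 5 0 6 2]
After op 6 (out_shuffle): [4 0 1 6 3 2 5]
Card 5 is at position 6.

Answer: 6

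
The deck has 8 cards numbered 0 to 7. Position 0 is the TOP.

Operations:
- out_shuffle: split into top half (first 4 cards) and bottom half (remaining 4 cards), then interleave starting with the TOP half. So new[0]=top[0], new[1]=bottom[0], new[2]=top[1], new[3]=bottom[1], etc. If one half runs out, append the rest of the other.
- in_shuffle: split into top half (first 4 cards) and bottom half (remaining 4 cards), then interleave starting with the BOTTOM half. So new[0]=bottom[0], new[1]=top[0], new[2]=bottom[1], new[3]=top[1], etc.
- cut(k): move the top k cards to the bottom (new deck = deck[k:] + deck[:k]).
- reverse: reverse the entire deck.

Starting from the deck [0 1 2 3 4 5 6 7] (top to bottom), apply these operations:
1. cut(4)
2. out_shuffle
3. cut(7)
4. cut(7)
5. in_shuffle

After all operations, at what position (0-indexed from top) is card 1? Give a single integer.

After op 1 (cut(4)): [4 5 6 7 0 1 2 3]
After op 2 (out_shuffle): [4 0 5 1 6 2 7 3]
After op 3 (cut(7)): [3 4 0 5 1 6 2 7]
After op 4 (cut(7)): [7 3 4 0 5 1 6 2]
After op 5 (in_shuffle): [5 7 1 3 6 4 2 0]
Card 1 is at position 2.

Answer: 2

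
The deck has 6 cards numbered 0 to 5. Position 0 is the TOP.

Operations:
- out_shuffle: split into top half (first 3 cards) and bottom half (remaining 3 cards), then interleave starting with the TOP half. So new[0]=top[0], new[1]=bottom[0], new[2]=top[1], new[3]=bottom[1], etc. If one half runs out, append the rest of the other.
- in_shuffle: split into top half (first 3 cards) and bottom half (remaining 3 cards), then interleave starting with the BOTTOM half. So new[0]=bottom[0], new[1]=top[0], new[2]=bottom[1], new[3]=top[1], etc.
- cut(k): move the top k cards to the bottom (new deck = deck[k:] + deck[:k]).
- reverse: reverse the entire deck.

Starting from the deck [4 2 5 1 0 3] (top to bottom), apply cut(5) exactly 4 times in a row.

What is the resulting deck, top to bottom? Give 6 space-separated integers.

After op 1 (cut(5)): [3 4 2 5 1 0]
After op 2 (cut(5)): [0 3 4 2 5 1]
After op 3 (cut(5)): [1 0 3 4 2 5]
After op 4 (cut(5)): [5 1 0 3 4 2]

Answer: 5 1 0 3 4 2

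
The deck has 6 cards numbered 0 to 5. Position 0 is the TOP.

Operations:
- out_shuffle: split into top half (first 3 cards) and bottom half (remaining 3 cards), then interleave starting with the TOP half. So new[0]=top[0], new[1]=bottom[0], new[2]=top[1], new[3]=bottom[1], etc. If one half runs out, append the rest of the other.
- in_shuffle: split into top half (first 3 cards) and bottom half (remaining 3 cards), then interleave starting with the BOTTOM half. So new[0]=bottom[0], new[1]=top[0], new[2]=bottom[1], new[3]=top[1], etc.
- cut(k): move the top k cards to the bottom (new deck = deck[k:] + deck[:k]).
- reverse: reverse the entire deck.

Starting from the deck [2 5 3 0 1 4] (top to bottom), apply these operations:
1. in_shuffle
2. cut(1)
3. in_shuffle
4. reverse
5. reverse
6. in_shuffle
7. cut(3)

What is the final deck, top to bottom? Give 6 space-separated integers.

Answer: 2 5 3 1 4 0

Derivation:
After op 1 (in_shuffle): [0 2 1 5 4 3]
After op 2 (cut(1)): [2 1 5 4 3 0]
After op 3 (in_shuffle): [4 2 3 1 0 5]
After op 4 (reverse): [5 0 1 3 2 4]
After op 5 (reverse): [4 2 3 1 0 5]
After op 6 (in_shuffle): [1 4 0 2 5 3]
After op 7 (cut(3)): [2 5 3 1 4 0]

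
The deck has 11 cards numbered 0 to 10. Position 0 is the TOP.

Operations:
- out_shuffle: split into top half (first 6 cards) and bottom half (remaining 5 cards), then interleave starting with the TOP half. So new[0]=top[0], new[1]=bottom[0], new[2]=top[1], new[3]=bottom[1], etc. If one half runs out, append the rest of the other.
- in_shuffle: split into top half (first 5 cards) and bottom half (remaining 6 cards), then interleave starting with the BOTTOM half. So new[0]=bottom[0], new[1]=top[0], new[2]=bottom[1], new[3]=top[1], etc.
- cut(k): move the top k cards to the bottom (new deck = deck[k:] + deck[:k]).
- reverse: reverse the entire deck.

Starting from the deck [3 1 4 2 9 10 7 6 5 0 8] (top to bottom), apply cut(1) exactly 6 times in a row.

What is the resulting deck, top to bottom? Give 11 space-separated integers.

After op 1 (cut(1)): [1 4 2 9 10 7 6 5 0 8 3]
After op 2 (cut(1)): [4 2 9 10 7 6 5 0 8 3 1]
After op 3 (cut(1)): [2 9 10 7 6 5 0 8 3 1 4]
After op 4 (cut(1)): [9 10 7 6 5 0 8 3 1 4 2]
After op 5 (cut(1)): [10 7 6 5 0 8 3 1 4 2 9]
After op 6 (cut(1)): [7 6 5 0 8 3 1 4 2 9 10]

Answer: 7 6 5 0 8 3 1 4 2 9 10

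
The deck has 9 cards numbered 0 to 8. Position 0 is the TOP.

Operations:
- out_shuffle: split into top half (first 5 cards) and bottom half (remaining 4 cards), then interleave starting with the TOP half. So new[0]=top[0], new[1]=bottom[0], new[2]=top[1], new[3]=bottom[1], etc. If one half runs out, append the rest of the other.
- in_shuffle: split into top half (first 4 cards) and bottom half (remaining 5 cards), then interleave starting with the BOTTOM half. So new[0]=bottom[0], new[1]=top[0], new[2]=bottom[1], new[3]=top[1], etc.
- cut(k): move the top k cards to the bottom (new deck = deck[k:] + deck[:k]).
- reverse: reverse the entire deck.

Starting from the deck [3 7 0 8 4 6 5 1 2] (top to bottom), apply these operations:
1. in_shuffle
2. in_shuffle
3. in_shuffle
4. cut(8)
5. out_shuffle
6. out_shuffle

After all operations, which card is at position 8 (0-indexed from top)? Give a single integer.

Answer: 5

Derivation:
After op 1 (in_shuffle): [4 3 6 7 5 0 1 8 2]
After op 2 (in_shuffle): [5 4 0 3 1 6 8 7 2]
After op 3 (in_shuffle): [1 5 6 4 8 0 7 3 2]
After op 4 (cut(8)): [2 1 5 6 4 8 0 7 3]
After op 5 (out_shuffle): [2 8 1 0 5 7 6 3 4]
After op 6 (out_shuffle): [2 7 8 6 1 3 0 4 5]
Position 8: card 5.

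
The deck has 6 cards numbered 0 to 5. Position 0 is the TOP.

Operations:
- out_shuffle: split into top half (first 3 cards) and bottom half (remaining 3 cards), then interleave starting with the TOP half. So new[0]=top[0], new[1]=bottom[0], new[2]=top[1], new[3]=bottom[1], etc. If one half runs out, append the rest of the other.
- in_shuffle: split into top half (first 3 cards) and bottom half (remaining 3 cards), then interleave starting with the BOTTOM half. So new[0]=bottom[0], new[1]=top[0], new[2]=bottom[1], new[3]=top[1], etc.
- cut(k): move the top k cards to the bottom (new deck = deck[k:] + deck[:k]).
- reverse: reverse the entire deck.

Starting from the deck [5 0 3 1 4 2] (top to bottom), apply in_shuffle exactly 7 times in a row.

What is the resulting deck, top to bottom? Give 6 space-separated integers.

After op 1 (in_shuffle): [1 5 4 0 2 3]
After op 2 (in_shuffle): [0 1 2 5 3 4]
After op 3 (in_shuffle): [5 0 3 1 4 2]
After op 4 (in_shuffle): [1 5 4 0 2 3]
After op 5 (in_shuffle): [0 1 2 5 3 4]
After op 6 (in_shuffle): [5 0 3 1 4 2]
After op 7 (in_shuffle): [1 5 4 0 2 3]

Answer: 1 5 4 0 2 3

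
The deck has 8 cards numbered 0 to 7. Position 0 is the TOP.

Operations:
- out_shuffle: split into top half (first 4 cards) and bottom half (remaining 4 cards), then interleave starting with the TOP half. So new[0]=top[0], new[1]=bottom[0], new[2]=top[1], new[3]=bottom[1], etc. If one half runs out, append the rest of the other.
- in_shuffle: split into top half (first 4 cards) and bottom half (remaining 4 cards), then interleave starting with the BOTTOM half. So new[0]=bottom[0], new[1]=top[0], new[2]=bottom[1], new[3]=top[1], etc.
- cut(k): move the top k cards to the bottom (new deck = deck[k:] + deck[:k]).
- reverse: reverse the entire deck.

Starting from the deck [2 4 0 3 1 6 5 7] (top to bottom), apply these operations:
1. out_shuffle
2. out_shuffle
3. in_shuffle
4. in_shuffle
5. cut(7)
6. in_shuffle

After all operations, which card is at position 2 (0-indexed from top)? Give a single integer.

Answer: 7

Derivation:
After op 1 (out_shuffle): [2 1 4 6 0 5 3 7]
After op 2 (out_shuffle): [2 0 1 5 4 3 6 7]
After op 3 (in_shuffle): [4 2 3 0 6 1 7 5]
After op 4 (in_shuffle): [6 4 1 2 7 3 5 0]
After op 5 (cut(7)): [0 6 4 1 2 7 3 5]
After op 6 (in_shuffle): [2 0 7 6 3 4 5 1]
Position 2: card 7.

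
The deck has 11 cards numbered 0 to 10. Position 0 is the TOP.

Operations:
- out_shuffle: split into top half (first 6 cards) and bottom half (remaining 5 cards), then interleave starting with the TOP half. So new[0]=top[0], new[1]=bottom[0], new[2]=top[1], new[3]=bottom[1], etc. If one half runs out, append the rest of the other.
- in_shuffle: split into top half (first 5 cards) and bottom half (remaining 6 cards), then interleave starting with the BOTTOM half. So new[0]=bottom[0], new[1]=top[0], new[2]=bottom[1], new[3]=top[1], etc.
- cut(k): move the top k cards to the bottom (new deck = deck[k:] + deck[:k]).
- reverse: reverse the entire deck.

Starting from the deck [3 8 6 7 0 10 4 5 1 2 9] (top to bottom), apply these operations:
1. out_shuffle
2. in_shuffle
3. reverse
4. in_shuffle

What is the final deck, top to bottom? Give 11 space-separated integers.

Answer: 8 10 2 6 4 9 7 5 3 0 1

Derivation:
After op 1 (out_shuffle): [3 4 8 5 6 1 7 2 0 9 10]
After op 2 (in_shuffle): [1 3 7 4 2 8 0 5 9 6 10]
After op 3 (reverse): [10 6 9 5 0 8 2 4 7 3 1]
After op 4 (in_shuffle): [8 10 2 6 4 9 7 5 3 0 1]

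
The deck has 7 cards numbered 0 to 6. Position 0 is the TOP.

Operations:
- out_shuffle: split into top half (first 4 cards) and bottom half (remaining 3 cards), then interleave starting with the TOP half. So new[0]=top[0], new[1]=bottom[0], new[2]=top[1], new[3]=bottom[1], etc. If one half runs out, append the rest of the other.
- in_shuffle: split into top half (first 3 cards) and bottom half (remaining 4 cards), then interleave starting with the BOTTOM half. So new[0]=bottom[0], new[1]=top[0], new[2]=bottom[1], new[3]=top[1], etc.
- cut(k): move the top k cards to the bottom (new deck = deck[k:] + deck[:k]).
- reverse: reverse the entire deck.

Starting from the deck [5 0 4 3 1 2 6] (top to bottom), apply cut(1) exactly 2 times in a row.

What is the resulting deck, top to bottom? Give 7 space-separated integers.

Answer: 4 3 1 2 6 5 0

Derivation:
After op 1 (cut(1)): [0 4 3 1 2 6 5]
After op 2 (cut(1)): [4 3 1 2 6 5 0]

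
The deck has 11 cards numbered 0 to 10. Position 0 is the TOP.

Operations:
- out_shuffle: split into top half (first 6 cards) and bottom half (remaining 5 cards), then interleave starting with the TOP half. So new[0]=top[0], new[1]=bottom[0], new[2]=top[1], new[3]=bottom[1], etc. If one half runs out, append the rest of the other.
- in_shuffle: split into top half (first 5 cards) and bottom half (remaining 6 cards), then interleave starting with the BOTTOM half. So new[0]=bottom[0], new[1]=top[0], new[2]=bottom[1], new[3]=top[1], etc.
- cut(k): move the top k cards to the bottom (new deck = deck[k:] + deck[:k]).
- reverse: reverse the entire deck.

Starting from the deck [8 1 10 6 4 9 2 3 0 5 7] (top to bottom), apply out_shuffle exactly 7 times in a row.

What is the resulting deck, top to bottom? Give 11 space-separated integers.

Answer: 8 0 9 10 7 3 4 1 5 2 6

Derivation:
After op 1 (out_shuffle): [8 2 1 3 10 0 6 5 4 7 9]
After op 2 (out_shuffle): [8 6 2 5 1 4 3 7 10 9 0]
After op 3 (out_shuffle): [8 3 6 7 2 10 5 9 1 0 4]
After op 4 (out_shuffle): [8 5 3 9 6 1 7 0 2 4 10]
After op 5 (out_shuffle): [8 7 5 0 3 2 9 4 6 10 1]
After op 6 (out_shuffle): [8 9 7 4 5 6 0 10 3 1 2]
After op 7 (out_shuffle): [8 0 9 10 7 3 4 1 5 2 6]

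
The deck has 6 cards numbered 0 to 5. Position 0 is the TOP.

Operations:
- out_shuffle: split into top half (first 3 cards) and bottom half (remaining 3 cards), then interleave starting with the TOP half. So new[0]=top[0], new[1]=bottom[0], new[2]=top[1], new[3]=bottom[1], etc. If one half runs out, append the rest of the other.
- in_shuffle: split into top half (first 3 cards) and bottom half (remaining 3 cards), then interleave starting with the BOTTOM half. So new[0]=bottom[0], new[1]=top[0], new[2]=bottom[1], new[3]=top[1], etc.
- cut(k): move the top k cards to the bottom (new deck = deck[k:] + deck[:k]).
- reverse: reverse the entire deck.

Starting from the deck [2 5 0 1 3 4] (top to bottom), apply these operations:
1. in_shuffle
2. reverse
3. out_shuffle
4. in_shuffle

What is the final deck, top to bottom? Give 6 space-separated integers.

Answer: 2 0 5 3 1 4

Derivation:
After op 1 (in_shuffle): [1 2 3 5 4 0]
After op 2 (reverse): [0 4 5 3 2 1]
After op 3 (out_shuffle): [0 3 4 2 5 1]
After op 4 (in_shuffle): [2 0 5 3 1 4]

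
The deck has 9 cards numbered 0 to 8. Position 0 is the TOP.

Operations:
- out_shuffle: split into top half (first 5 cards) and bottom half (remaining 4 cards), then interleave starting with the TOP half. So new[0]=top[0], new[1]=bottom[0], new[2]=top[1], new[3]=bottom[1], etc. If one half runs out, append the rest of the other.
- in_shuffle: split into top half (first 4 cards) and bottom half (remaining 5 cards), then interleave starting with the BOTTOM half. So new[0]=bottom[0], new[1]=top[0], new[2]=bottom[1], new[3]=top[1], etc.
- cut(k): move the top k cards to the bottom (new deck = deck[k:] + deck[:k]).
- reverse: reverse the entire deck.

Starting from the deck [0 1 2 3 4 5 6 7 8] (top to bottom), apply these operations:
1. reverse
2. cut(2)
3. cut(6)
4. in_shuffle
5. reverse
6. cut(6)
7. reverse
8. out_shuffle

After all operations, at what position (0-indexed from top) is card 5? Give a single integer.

Answer: 3

Derivation:
After op 1 (reverse): [8 7 6 5 4 3 2 1 0]
After op 2 (cut(2)): [6 5 4 3 2 1 0 8 7]
After op 3 (cut(6)): [0 8 7 6 5 4 3 2 1]
After op 4 (in_shuffle): [5 0 4 8 3 7 2 6 1]
After op 5 (reverse): [1 6 2 7 3 8 4 0 5]
After op 6 (cut(6)): [4 0 5 1 6 2 7 3 8]
After op 7 (reverse): [8 3 7 2 6 1 5 0 4]
After op 8 (out_shuffle): [8 1 3 5 7 0 2 4 6]
Card 5 is at position 3.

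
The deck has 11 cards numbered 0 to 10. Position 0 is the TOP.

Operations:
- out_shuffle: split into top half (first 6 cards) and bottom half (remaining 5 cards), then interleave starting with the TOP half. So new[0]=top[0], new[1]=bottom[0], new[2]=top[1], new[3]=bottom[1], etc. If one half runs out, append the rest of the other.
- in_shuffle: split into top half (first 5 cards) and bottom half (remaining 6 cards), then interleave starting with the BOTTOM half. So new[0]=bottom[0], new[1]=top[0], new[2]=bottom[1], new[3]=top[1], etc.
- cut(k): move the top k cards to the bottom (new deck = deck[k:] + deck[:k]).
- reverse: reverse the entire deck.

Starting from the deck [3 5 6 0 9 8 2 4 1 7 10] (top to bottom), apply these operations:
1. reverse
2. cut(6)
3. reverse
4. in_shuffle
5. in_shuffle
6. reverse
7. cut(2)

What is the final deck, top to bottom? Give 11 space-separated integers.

After op 1 (reverse): [10 7 1 4 2 8 9 0 6 5 3]
After op 2 (cut(6)): [9 0 6 5 3 10 7 1 4 2 8]
After op 3 (reverse): [8 2 4 1 7 10 3 5 6 0 9]
After op 4 (in_shuffle): [10 8 3 2 5 4 6 1 0 7 9]
After op 5 (in_shuffle): [4 10 6 8 1 3 0 2 7 5 9]
After op 6 (reverse): [9 5 7 2 0 3 1 8 6 10 4]
After op 7 (cut(2)): [7 2 0 3 1 8 6 10 4 9 5]

Answer: 7 2 0 3 1 8 6 10 4 9 5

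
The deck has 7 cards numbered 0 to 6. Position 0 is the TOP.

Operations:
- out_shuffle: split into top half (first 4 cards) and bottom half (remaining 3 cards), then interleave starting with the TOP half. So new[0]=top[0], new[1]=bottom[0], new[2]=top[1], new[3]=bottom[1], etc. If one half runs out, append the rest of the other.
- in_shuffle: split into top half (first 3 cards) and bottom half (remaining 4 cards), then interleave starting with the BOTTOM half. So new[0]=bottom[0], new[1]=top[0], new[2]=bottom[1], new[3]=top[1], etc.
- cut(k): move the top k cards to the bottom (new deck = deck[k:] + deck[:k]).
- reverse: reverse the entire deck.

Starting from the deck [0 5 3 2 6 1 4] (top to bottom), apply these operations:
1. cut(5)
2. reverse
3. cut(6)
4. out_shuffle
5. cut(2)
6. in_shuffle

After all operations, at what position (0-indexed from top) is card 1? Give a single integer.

Answer: 4

Derivation:
After op 1 (cut(5)): [1 4 0 5 3 2 6]
After op 2 (reverse): [6 2 3 5 0 4 1]
After op 3 (cut(6)): [1 6 2 3 5 0 4]
After op 4 (out_shuffle): [1 5 6 0 2 4 3]
After op 5 (cut(2)): [6 0 2 4 3 1 5]
After op 6 (in_shuffle): [4 6 3 0 1 2 5]
Card 1 is at position 4.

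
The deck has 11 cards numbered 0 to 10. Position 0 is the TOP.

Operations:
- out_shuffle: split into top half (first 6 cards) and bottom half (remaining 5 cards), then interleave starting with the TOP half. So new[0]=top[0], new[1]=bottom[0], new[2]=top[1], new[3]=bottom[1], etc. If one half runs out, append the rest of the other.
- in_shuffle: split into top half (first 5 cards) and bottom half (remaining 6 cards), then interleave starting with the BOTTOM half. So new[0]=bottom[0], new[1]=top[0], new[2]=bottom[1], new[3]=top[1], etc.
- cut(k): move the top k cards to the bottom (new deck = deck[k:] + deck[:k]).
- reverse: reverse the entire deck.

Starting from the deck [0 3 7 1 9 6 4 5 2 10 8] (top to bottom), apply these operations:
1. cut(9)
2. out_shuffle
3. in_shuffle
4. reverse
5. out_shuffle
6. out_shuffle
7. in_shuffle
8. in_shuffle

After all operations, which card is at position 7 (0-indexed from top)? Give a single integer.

Answer: 6

Derivation:
After op 1 (cut(9)): [10 8 0 3 7 1 9 6 4 5 2]
After op 2 (out_shuffle): [10 9 8 6 0 4 3 5 7 2 1]
After op 3 (in_shuffle): [4 10 3 9 5 8 7 6 2 0 1]
After op 4 (reverse): [1 0 2 6 7 8 5 9 3 10 4]
After op 5 (out_shuffle): [1 5 0 9 2 3 6 10 7 4 8]
After op 6 (out_shuffle): [1 6 5 10 0 7 9 4 2 8 3]
After op 7 (in_shuffle): [7 1 9 6 4 5 2 10 8 0 3]
After op 8 (in_shuffle): [5 7 2 1 10 9 8 6 0 4 3]
Position 7: card 6.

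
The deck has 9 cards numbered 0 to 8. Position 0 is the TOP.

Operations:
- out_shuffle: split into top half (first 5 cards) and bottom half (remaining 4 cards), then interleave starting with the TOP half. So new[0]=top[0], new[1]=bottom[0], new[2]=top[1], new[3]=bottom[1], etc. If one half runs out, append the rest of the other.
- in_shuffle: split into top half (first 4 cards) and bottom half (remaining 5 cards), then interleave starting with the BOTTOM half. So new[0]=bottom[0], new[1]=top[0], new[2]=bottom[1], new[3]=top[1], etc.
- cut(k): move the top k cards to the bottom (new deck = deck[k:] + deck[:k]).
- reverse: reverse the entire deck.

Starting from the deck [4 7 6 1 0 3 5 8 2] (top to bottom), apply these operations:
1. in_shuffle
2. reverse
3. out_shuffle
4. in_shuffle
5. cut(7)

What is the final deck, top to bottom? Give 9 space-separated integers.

Answer: 3 5 8 2 4 7 6 1 0

Derivation:
After op 1 (in_shuffle): [0 4 3 7 5 6 8 1 2]
After op 2 (reverse): [2 1 8 6 5 7 3 4 0]
After op 3 (out_shuffle): [2 7 1 3 8 4 6 0 5]
After op 4 (in_shuffle): [8 2 4 7 6 1 0 3 5]
After op 5 (cut(7)): [3 5 8 2 4 7 6 1 0]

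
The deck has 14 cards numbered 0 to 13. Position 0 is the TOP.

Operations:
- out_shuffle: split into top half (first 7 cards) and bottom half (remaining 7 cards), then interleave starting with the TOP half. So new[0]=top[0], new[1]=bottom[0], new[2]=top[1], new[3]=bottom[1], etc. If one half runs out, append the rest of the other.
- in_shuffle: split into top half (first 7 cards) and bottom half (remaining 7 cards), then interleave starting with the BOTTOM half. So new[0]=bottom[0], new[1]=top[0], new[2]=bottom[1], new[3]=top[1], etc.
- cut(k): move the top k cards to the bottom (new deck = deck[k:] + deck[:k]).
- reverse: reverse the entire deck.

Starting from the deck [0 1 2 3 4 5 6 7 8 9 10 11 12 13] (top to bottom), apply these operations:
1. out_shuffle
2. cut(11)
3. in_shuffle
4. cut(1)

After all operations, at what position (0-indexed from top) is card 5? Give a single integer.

Answer: 11

Derivation:
After op 1 (out_shuffle): [0 7 1 8 2 9 3 10 4 11 5 12 6 13]
After op 2 (cut(11)): [12 6 13 0 7 1 8 2 9 3 10 4 11 5]
After op 3 (in_shuffle): [2 12 9 6 3 13 10 0 4 7 11 1 5 8]
After op 4 (cut(1)): [12 9 6 3 13 10 0 4 7 11 1 5 8 2]
Card 5 is at position 11.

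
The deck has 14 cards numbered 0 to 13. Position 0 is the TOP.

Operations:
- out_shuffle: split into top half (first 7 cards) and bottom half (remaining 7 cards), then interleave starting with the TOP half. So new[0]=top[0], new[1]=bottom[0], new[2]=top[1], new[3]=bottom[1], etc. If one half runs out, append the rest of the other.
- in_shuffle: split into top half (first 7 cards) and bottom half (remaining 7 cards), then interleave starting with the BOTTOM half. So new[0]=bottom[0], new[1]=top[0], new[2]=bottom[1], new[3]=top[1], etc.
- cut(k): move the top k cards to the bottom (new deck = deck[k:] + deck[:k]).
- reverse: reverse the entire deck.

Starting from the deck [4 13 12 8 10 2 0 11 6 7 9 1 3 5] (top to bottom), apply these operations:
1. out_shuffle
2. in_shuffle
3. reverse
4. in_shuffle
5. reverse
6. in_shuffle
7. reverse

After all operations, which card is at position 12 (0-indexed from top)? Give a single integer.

After op 1 (out_shuffle): [4 11 13 6 12 7 8 9 10 1 2 3 0 5]
After op 2 (in_shuffle): [9 4 10 11 1 13 2 6 3 12 0 7 5 8]
After op 3 (reverse): [8 5 7 0 12 3 6 2 13 1 11 10 4 9]
After op 4 (in_shuffle): [2 8 13 5 1 7 11 0 10 12 4 3 9 6]
After op 5 (reverse): [6 9 3 4 12 10 0 11 7 1 5 13 8 2]
After op 6 (in_shuffle): [11 6 7 9 1 3 5 4 13 12 8 10 2 0]
After op 7 (reverse): [0 2 10 8 12 13 4 5 3 1 9 7 6 11]
Position 12: card 6.

Answer: 6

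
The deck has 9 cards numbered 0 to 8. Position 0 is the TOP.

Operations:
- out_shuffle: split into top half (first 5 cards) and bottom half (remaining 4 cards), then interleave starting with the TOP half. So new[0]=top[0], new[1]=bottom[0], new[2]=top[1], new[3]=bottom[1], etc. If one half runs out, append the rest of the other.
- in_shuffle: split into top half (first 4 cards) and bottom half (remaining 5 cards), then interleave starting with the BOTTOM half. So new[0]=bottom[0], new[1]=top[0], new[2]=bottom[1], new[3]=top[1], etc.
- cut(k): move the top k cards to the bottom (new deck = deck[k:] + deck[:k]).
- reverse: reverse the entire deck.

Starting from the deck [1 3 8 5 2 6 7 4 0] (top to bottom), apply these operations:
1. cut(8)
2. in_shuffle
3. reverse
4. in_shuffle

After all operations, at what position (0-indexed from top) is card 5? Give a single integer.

After op 1 (cut(8)): [0 1 3 8 5 2 6 7 4]
After op 2 (in_shuffle): [5 0 2 1 6 3 7 8 4]
After op 3 (reverse): [4 8 7 3 6 1 2 0 5]
After op 4 (in_shuffle): [6 4 1 8 2 7 0 3 5]
Card 5 is at position 8.

Answer: 8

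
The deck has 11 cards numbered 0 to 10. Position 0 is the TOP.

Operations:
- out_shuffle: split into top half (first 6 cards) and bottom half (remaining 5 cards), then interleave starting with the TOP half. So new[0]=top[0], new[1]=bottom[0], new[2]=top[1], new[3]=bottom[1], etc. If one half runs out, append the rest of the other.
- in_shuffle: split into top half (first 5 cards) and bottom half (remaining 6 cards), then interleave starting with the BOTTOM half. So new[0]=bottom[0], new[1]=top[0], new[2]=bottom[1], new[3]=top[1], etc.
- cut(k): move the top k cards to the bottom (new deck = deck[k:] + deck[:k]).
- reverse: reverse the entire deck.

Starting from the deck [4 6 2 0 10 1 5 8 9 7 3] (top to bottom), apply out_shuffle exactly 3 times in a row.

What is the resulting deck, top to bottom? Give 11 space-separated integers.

After op 1 (out_shuffle): [4 5 6 8 2 9 0 7 10 3 1]
After op 2 (out_shuffle): [4 0 5 7 6 10 8 3 2 1 9]
After op 3 (out_shuffle): [4 8 0 3 5 2 7 1 6 9 10]

Answer: 4 8 0 3 5 2 7 1 6 9 10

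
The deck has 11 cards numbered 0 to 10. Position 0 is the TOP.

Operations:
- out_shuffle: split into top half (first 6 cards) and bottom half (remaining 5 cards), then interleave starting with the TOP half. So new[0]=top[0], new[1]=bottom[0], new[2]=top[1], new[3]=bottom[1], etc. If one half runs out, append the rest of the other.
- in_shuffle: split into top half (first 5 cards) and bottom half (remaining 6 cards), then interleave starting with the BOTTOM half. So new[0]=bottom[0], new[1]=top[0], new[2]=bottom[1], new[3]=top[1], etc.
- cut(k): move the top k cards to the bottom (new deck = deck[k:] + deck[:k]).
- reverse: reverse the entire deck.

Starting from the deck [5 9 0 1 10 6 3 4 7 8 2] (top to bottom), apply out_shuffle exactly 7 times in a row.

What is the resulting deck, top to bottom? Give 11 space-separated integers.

Answer: 5 7 6 0 2 4 10 9 8 3 1

Derivation:
After op 1 (out_shuffle): [5 3 9 4 0 7 1 8 10 2 6]
After op 2 (out_shuffle): [5 1 3 8 9 10 4 2 0 6 7]
After op 3 (out_shuffle): [5 4 1 2 3 0 8 6 9 7 10]
After op 4 (out_shuffle): [5 8 4 6 1 9 2 7 3 10 0]
After op 5 (out_shuffle): [5 2 8 7 4 3 6 10 1 0 9]
After op 6 (out_shuffle): [5 6 2 10 8 1 7 0 4 9 3]
After op 7 (out_shuffle): [5 7 6 0 2 4 10 9 8 3 1]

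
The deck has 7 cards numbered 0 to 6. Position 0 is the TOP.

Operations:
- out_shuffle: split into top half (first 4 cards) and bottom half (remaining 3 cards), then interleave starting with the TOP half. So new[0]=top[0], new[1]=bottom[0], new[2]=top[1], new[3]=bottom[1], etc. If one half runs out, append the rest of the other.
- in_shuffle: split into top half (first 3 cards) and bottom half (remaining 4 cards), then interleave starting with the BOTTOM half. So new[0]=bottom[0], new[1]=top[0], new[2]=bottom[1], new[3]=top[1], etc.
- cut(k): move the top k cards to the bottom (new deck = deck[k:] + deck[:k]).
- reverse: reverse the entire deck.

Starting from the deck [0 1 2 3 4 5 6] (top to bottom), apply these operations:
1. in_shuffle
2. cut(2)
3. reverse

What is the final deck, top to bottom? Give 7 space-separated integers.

After op 1 (in_shuffle): [3 0 4 1 5 2 6]
After op 2 (cut(2)): [4 1 5 2 6 3 0]
After op 3 (reverse): [0 3 6 2 5 1 4]

Answer: 0 3 6 2 5 1 4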